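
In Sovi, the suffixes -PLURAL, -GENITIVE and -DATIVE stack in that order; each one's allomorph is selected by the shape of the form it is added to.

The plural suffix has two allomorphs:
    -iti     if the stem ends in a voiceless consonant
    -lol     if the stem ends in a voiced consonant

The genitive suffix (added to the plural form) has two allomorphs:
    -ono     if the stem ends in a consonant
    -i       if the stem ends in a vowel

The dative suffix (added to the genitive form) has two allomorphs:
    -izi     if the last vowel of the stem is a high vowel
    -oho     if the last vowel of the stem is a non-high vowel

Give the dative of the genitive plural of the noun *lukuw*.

*lukuw* — final consonant /w/ (voiced) → -lol → *lukuwlol*.
Since the final sound of the plural form *lukuwlol* is /l/ (a consonant), it takes -ono, giving *lukuwlolono*.
Since the last vowel of the genitive form *lukuwlolono* is /o/ (a non-high vowel), it takes -oho, giving *lukuwlolonooho*.

lukuwlolonooho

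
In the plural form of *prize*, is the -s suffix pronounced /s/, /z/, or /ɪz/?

/ɪz/

The stem *prize* ends in a sibilant (/s, z, ʃ, ʒ, tʃ, dʒ/).
The plural suffix surfaces as /ɪz/ after sibilants, /s/ after other voiceless consonants, and /z/ after other voiced sounds.
So the plural -s on *prize* is pronounced /ɪz/.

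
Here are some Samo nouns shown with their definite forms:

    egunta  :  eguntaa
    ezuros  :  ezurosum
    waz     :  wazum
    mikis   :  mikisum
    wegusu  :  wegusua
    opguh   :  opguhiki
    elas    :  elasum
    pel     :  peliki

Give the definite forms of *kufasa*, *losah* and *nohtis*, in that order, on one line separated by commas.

The alternation tracks the final sound of the stem — -um when the stem ends in a sibilant (*ezuros*, *waz*, *mikis*, *elas*); -iki when the stem ends in a non-sibilant consonant (*opguh*, *pel*); -a when the stem ends in a vowel (*egunta*, *wegusu*).
*kufasa*: final sound = /a/, a vowel → -a → *kufasaa*.
The final sound of *losah* is /h/, which is a non-sibilant consonant, so the suffix is -iki, giving *losahiki*.
Since the final sound of *nohtis* is /s/ (a sibilant), it takes -um, giving *nohtisum*.

kufasaa, losahiki, nohtisum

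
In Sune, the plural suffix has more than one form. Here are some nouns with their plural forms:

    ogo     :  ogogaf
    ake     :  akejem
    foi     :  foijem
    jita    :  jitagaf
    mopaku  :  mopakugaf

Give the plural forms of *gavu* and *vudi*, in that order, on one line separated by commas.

The pattern is front/back vowel harmony: -jem when the last vowel of the stem is a front vowel (*ake*, *foi*); -gaf when the last vowel of the stem is a back vowel (*ogo*, *jita*, *mopaku*).
*gavu*: last vowel = /u/, a back vowel → -gaf → *gavugaf*.
*vudi*: last vowel = /i/, a front vowel → -jem → *vudijem*.

gavugaf, vudijem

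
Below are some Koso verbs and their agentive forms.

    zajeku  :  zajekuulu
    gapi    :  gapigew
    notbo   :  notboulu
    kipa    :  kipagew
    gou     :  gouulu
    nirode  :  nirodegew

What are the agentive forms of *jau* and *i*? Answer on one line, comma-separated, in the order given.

The suffix is conditioned by the last vowel: -ulu when the last vowel of the stem is a rounded vowel (*zajeku*, *notbo*, *gou*); -gew when the last vowel of the stem is an unrounded vowel (*gapi*, *kipa*, *nirode*).
The last vowel of *jau* is /u/, which is a rounded vowel, so the suffix is -ulu, giving *jauulu*.
The last vowel of *i* is /i/, which is an unrounded vowel, so the suffix is -gew, giving *igew*.

jauulu, igew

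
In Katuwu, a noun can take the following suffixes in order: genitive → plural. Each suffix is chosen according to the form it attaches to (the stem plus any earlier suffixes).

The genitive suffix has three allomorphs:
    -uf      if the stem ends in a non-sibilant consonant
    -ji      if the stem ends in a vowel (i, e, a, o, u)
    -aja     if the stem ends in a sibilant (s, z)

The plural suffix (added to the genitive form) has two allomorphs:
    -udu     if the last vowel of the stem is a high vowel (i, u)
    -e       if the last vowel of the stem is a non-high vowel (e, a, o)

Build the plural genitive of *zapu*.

zapujiudu

*zapu*: final sound = /u/, a vowel → -ji → *zapuji*.
The genitive form *zapuji*: last vowel = /i/, a high vowel → -udu → *zapujiudu*.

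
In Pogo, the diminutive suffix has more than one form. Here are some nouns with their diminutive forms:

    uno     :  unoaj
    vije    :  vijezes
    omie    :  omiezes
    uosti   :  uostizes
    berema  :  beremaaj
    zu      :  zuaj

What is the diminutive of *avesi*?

The suffix is conditioned by the last vowel: -zes when the last vowel of the stem is a front vowel (*vije*, *omie*, *uosti*); -aj when the last vowel of the stem is a back vowel (*uno*, *berema*, *zu*).
*avesi*: last vowel = /i/, a front vowel → -zes → *avesizes*.

avesizes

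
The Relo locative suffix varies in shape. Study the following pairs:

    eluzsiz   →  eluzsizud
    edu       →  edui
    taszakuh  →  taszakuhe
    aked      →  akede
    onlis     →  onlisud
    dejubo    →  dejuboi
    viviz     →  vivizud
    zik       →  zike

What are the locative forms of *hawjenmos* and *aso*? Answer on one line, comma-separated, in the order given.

hawjenmosud, asoi

Looking at the final sound of each stem: -ud when the stem ends in a sibilant (*eluzsiz*, *onlis*, *viviz*); -e when the stem ends in a non-sibilant consonant (*taszakuh*, *aked*, *zik*); -i when the stem ends in a vowel (*edu*, *dejubo*).
*hawjenmos*: final sound = /s/, a sibilant → -ud → *hawjenmosud*.
Since the final sound of *aso* is /o/ (a vowel), it takes -i, giving *asoi*.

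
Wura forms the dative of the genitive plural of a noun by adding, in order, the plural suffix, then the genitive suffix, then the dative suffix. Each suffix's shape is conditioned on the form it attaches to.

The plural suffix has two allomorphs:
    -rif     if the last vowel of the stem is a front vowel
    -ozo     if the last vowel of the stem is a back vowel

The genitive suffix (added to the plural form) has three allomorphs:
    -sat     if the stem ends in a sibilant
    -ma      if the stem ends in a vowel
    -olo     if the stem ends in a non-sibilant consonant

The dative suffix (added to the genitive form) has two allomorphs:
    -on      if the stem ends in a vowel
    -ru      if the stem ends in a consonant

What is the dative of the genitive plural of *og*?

ogozomaon

The last vowel of *og* is /o/, which is a back vowel, so the plural suffix is -ozo, giving *ogozo*.
The final sound of the plural form *ogozo* is /o/, which is a vowel, so the genitive suffix is -ma, giving *ogozoma*.
The genitive form *ogozoma* — final sound /a/ (a vowel) → -on → *ogozomaon*.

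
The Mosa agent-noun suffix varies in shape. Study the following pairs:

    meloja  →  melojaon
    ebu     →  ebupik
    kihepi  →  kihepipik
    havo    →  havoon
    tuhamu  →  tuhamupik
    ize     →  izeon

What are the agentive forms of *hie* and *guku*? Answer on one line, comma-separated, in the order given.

The suffix is conditioned by the last vowel: -pik when the last vowel of the stem is a high vowel (*ebu*, *kihepi*, *tuhamu*); -on when the last vowel of the stem is a non-high vowel (*meloja*, *havo*, *ize*).
Since the last vowel of *hie* is /e/ (a non-high vowel), it takes -on, giving *hieon*.
*guku*: last vowel = /u/, a high vowel → -pik → *gukupik*.

hieon, gukupik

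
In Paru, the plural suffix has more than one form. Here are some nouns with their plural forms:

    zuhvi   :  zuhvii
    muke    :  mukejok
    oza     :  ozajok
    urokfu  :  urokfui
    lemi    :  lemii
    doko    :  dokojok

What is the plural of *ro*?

The pattern is height harmony: -i when the last vowel of the stem is a high vowel (*zuhvi*, *urokfu*, *lemi*); -jok when the last vowel of the stem is a non-high vowel (*muke*, *oza*, *doko*).
*ro* — last vowel /o/ (a non-high vowel) → -jok → *rojok*.

rojok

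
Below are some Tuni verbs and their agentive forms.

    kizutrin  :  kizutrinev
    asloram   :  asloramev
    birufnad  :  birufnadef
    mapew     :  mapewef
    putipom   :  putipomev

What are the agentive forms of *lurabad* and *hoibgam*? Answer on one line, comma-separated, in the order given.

The suffix is conditioned by the final consonant: -ev when the stem ends in a nasal (*kizutrin*, *asloram*, *putipom*); -ef when the stem ends in a non-nasal consonant (*birufnad*, *mapew*).
*lurabad*: final consonant = /d/, non-nasal → -ef → *lurabadef*.
*hoibgam* — final consonant /m/ (a nasal) → -ev → *hoibgamev*.

lurabadef, hoibgamev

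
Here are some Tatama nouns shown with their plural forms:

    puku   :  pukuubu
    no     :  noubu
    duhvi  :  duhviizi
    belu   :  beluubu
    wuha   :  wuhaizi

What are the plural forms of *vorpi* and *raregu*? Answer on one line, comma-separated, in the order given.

vorpiizi, rareguubu

Looking at the last vowel of each stem: -ubu when the last vowel of the stem is a rounded vowel (*puku*, *no*, *belu*); -izi when the last vowel of the stem is an unrounded vowel (*duhvi*, *wuha*).
The last vowel of *vorpi* is /i/, which is an unrounded vowel, so the suffix is -izi, giving *vorpiizi*.
Since the last vowel of *raregu* is /u/ (a rounded vowel), it takes -ubu, giving *rareguubu*.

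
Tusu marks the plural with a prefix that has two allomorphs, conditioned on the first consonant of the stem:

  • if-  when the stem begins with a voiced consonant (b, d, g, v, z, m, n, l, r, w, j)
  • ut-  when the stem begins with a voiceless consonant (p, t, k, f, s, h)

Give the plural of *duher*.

ifduher

*duher* — first consonant /d/ (voiced) → if- → *ifduher*.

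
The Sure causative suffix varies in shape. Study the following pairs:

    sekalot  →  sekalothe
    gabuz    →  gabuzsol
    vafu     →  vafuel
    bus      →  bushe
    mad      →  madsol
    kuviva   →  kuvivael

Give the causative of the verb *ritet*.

The alternation tracks the final sound of the stem — -he when the stem ends in a voiceless consonant (*sekalot*, *bus*); -sol when the stem ends in a voiced consonant (*gabuz*, *mad*); -el when the stem ends in a vowel (*vafu*, *kuviva*).
*ritet*: final sound = /t/, a voiceless consonant → -he → *ritethe*.

ritethe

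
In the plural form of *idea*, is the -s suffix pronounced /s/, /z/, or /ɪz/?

/z/

The stem *idea* ends in a voiced non-sibilant sound.
The plural suffix surfaces as /ɪz/ after sibilants, /s/ after other voiceless consonants, and /z/ after other voiced sounds.
So the plural -s on *idea* is pronounced /z/.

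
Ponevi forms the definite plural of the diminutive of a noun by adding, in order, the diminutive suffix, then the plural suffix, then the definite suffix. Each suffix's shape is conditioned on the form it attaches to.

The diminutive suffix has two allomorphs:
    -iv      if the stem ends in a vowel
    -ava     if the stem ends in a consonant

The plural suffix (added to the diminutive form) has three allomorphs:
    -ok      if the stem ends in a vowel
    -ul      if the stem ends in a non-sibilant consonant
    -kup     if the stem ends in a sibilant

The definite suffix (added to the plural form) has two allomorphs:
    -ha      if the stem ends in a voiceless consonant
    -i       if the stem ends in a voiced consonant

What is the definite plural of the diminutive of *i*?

iivuli

Since the final sound of *i* is /i/ (a vowel), it takes -iv, giving *iiv*.
The final sound of the diminutive form *iiv* is /v/, which is a non-sibilant consonant, so the plural suffix is -ul, giving *iivul*.
Since the final consonant of the plural form *iivul* is /l/ (voiced), it takes -i, giving *iivuli*.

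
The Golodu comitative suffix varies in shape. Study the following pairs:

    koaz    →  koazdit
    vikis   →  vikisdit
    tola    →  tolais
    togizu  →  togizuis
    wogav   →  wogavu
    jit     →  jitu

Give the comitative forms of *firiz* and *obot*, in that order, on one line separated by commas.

Looking at the final sound of each stem: -dit when the stem ends in a sibilant (*koaz*, *vikis*); -u when the stem ends in a non-sibilant consonant (*wogav*, *jit*); -is when the stem ends in a vowel (*tola*, *togizu*).
The final sound of *firiz* is /z/, which is a sibilant, so the suffix is -dit, giving *firizdit*.
*obot*: final sound = /t/, a non-sibilant consonant → -u → *obotu*.

firizdit, obotu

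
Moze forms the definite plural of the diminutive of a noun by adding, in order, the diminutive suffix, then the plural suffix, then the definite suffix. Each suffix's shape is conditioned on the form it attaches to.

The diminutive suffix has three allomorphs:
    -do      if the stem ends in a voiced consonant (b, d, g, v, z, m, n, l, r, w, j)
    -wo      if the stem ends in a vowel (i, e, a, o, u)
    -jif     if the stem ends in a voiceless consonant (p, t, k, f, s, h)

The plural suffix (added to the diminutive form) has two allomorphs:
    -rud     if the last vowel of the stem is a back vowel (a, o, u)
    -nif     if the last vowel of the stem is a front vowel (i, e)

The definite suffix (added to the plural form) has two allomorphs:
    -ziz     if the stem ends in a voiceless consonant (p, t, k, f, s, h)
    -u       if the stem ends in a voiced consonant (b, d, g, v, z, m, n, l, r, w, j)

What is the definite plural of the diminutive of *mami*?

Since the final sound of *mami* is /i/ (a vowel), it takes -wo, giving *mamiwo*.
Since the last vowel of the diminutive form *mamiwo* is /o/ (a back vowel), it takes -rud, giving *mamiworud*.
The final consonant of the plural form *mamiworud* is /d/, which is voiced, so the definite suffix is -u, giving *mamiworudu*.

mamiworudu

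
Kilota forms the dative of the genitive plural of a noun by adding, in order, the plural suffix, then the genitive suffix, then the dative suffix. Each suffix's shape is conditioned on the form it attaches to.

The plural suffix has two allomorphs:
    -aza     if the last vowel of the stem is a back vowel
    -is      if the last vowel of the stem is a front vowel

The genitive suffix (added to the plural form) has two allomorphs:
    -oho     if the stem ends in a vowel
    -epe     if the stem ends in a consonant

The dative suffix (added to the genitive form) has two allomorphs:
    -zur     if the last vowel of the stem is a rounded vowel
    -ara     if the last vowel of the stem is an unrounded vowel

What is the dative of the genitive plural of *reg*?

regisepeara

*reg*: last vowel = /e/, a front vowel → -is → *regis*.
The plural form *regis*: final sound = /s/, a consonant → -epe → *regisepe*.
The genitive form *regisepe* — last vowel /e/ (an unrounded vowel) → -ara → *regisepeara*.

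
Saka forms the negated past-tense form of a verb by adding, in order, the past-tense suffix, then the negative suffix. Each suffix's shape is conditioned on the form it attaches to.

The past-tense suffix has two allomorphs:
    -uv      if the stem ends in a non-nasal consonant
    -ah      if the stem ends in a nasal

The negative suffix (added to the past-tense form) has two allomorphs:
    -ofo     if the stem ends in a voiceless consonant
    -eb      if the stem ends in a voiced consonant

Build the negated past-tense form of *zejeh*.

Since the final consonant of *zejeh* is /h/ (non-nasal), it takes -uv, giving *zejehuv*.
The final consonant of the past-tense form *zejehuv* is /v/, which is voiced, so the negative suffix is -eb, giving *zejehuveb*.

zejehuveb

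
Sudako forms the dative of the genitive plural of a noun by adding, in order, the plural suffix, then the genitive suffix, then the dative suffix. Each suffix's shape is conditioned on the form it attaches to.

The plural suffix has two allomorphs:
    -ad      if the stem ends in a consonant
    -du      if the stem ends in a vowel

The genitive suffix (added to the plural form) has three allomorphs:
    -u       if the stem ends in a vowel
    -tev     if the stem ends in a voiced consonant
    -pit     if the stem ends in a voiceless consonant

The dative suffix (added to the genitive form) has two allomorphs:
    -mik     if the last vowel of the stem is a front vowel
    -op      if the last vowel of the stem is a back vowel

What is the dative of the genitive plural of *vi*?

viduuop

*vi*: final sound = /i/, a vowel → -du → *vidu*.
The final sound of the plural form *vidu* is /u/, which is a vowel, so the genitive suffix is -u, giving *viduu*.
The last vowel of the genitive form *viduu* is /u/, which is a back vowel, so the dative suffix is -op, giving *viduuop*.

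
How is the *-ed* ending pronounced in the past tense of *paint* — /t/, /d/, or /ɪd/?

The stem *paint* ends in /t/ or /d/.
The -ed suffix is realized as /ɪd/ after /t, d/; as /t/ after other voiceless consonants; and as /d/ after other voiced sounds.
So -ed on *paint* is pronounced /ɪd/.

/ɪd/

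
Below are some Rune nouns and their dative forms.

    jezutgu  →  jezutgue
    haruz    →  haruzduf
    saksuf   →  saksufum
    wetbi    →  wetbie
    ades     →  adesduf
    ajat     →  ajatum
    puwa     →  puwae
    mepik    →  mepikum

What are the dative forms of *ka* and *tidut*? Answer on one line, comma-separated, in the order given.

kae, tidutum

Looking at the final sound of each stem: -duf when the stem ends in a sibilant (*haruz*, *ades*); -um when the stem ends in a non-sibilant consonant (*saksuf*, *ajat*, *mepik*); -e when the stem ends in a vowel (*jezutgu*, *wetbi*, *puwa*).
*ka* — final sound /a/ (a vowel) → -e → *kae*.
*tidut*: final sound = /t/, a non-sibilant consonant → -um → *tidutum*.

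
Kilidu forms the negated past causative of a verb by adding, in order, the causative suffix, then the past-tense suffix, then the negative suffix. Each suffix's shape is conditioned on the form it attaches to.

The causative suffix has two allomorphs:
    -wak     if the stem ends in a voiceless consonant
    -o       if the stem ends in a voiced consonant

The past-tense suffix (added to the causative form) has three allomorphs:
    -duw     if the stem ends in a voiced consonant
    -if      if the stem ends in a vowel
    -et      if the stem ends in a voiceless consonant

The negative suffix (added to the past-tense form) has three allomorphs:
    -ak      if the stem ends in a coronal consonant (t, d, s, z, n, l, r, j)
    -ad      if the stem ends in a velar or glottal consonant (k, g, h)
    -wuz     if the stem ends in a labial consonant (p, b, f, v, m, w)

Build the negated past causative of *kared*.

karedoifwuz

Since the final consonant of *kared* is /d/ (voiced), it takes -o, giving *karedo*.
The causative form *karedo* — final sound /o/ (a vowel) → -if → *karedoif*.
The past-tense form *karedoif*: final consonant = /f/, labial → -wuz → *karedoifwuz*.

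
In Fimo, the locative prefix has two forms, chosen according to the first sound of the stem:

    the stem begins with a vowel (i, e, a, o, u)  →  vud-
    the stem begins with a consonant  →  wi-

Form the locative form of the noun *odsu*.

The first sound of *odsu* is /o/, which is a vowel, so the prefix is vud-, giving *vudodsu*.

vudodsu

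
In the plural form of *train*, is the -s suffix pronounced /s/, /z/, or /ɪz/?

/z/

The stem *train* ends in a voiced non-sibilant sound.
The plural suffix surfaces as /ɪz/ after sibilants, /s/ after other voiceless consonants, and /z/ after other voiced sounds.
So the plural -s on *train* is pronounced /z/.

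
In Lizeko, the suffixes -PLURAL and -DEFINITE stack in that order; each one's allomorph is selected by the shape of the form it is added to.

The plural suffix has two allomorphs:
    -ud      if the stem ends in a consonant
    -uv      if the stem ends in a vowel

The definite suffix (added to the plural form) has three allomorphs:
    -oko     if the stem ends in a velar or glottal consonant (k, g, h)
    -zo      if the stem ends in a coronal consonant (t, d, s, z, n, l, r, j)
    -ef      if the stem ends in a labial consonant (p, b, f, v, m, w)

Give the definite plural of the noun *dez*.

dezudzo

The final sound of *dez* is /z/, which is a consonant, so the plural suffix is -ud, giving *dezud*.
The final consonant of the plural form *dezud* is /d/, which is coronal, so the definite suffix is -zo, giving *dezudzo*.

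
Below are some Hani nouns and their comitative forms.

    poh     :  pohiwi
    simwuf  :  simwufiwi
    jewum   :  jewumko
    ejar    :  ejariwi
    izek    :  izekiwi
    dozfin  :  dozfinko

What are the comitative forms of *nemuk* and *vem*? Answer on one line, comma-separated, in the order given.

nemukiwi, vemko

The pattern is nasality of the final consonant: -ko when the stem ends in a nasal (*jewum*, *dozfin*); -iwi when the stem ends in a non-nasal consonant (*poh*, *simwuf*, *ejar*, *izek*).
Since the final consonant of *nemuk* is /k/ (non-nasal), it takes -iwi, giving *nemukiwi*.
*vem* — final consonant /m/ (a nasal) → -ko → *vemko*.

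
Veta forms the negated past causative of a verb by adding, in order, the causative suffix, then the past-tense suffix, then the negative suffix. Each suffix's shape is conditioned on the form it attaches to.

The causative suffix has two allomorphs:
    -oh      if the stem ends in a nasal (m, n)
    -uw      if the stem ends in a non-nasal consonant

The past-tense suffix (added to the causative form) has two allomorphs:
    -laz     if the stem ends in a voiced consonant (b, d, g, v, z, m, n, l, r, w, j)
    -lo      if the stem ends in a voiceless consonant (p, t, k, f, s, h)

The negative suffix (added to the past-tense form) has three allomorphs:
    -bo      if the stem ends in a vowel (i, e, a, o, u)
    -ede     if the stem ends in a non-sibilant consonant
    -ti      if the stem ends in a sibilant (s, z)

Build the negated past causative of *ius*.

*ius* — final consonant /s/ (non-nasal) → -uw → *iusuw*.
The causative form *iusuw* — final consonant /w/ (voiced) → -laz → *iusuwlaz*.
The past-tense form *iusuwlaz*: final sound = /z/, a sibilant → -ti → *iusuwlazti*.

iusuwlazti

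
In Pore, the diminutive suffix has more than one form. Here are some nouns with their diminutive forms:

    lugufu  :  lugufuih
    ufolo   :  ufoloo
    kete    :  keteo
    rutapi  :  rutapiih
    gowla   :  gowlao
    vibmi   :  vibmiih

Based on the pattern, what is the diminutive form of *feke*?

fekeo

The suffix is conditioned by the last vowel: -ih when the last vowel of the stem is a high vowel (*lugufu*, *rutapi*, *vibmi*); -o when the last vowel of the stem is a non-high vowel (*ufolo*, *kete*, *gowla*).
*feke* — last vowel /e/ (a non-high vowel) → -o → *fekeo*.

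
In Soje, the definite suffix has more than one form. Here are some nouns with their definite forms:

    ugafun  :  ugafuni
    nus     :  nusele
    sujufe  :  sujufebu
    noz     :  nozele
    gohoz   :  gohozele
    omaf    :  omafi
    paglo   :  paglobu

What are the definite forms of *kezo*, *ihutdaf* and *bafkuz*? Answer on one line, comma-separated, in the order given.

kezobu, ihutdafi, bafkuzele

The alternation tracks the final sound of the stem — -ele when the stem ends in a sibilant (*nus*, *noz*, *gohoz*); -i when the stem ends in a non-sibilant consonant (*ugafun*, *omaf*); -bu when the stem ends in a vowel (*sujufe*, *paglo*).
Since the final sound of *kezo* is /o/ (a vowel), it takes -bu, giving *kezobu*.
The final sound of *ihutdaf* is /f/, which is a non-sibilant consonant, so the suffix is -i, giving *ihutdafi*.
Since the final sound of *bafkuz* is /z/ (a sibilant), it takes -ele, giving *bafkuzele*.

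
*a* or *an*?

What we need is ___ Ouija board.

a

The indefinite article is chosen by the initial *sound* of the following word, not its spelling.
*Ouija* begins with the sound /wiː/ (pronounced /ˈwiːdʒə/) — a consonant sound.
So the article is *a*: What we need is a Ouija board.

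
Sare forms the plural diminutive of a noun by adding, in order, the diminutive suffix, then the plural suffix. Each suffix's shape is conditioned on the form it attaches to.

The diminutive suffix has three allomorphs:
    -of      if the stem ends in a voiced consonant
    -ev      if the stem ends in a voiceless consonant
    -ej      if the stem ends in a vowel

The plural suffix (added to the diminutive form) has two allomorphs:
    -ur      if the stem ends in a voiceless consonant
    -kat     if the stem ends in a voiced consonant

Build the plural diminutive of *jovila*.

*jovila*: final sound = /a/, a vowel → -ej → *jovilaej*.
Since the final consonant of the diminutive form *jovilaej* is /j/ (voiced), it takes -kat, giving *jovilaejkat*.

jovilaejkat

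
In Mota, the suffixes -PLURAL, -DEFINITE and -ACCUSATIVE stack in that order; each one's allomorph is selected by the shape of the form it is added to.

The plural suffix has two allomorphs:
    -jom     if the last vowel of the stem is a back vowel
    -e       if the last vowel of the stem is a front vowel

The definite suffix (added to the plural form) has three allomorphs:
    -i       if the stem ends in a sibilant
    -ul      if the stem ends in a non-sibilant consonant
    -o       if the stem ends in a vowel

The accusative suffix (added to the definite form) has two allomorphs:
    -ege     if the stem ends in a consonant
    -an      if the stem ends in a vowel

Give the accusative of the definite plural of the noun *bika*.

*bika* — last vowel /a/ (a back vowel) → -jom → *bikajom*.
The plural form *bikajom*: final sound = /m/, a non-sibilant consonant → -ul → *bikajomul*.
The definite form *bikajomul*: final sound = /l/, a consonant → -ege → *bikajomulege*.

bikajomulege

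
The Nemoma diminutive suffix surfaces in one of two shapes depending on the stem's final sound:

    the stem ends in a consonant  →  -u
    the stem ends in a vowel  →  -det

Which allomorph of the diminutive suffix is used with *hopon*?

-u

Since the final sound of *hopon* is /n/ (a consonant), it takes -u.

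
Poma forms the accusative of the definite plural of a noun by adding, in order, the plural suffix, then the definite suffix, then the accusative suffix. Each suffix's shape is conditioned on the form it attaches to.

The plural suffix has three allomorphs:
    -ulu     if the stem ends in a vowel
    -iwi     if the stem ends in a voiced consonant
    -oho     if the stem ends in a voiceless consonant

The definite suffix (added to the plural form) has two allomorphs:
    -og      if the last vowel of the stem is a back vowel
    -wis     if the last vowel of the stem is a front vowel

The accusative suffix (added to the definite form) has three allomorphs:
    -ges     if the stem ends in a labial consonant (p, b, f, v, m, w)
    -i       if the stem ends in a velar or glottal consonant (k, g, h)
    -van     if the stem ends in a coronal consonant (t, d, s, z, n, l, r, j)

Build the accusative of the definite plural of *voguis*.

voguisohoogi

The final sound of *voguis* is /s/, which is a voiceless consonant, so the plural suffix is -oho, giving *voguisoho*.
The last vowel of the plural form *voguisoho* is /o/, which is a back vowel, so the definite suffix is -og, giving *voguisohoog*.
The final consonant of the definite form *voguisohoog* is /g/, which is velar/glottal, so the accusative suffix is -i, giving *voguisohoogi*.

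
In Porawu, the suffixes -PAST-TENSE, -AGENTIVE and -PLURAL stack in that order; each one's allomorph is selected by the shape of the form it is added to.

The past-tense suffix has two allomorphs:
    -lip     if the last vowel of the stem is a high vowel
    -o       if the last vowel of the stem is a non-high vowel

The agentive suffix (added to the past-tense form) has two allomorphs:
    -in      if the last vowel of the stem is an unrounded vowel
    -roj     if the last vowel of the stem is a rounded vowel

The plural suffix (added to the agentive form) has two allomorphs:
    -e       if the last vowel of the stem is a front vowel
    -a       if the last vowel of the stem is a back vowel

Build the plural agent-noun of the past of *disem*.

disemoroja

*disem*: last vowel = /e/, a non-high vowel → -o → *disemo*.
The past-tense form *disemo* — last vowel /o/ (a rounded vowel) → -roj → *disemoroj*.
The agentive form *disemoroj*: last vowel = /o/, a back vowel → -a → *disemoroja*.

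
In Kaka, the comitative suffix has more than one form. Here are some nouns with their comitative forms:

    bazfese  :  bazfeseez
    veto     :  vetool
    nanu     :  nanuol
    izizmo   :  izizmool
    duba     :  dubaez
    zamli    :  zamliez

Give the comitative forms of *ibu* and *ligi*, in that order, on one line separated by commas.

The suffix is conditioned by the last vowel: -ol when the last vowel of the stem is a rounded vowel (*veto*, *nanu*, *izizmo*); -ez when the last vowel of the stem is an unrounded vowel (*bazfese*, *duba*, *zamli*).
*ibu*: last vowel = /u/, a rounded vowel → -ol → *ibuol*.
The last vowel of *ligi* is /i/, which is an unrounded vowel, so the suffix is -ez, giving *ligiez*.

ibuol, ligiez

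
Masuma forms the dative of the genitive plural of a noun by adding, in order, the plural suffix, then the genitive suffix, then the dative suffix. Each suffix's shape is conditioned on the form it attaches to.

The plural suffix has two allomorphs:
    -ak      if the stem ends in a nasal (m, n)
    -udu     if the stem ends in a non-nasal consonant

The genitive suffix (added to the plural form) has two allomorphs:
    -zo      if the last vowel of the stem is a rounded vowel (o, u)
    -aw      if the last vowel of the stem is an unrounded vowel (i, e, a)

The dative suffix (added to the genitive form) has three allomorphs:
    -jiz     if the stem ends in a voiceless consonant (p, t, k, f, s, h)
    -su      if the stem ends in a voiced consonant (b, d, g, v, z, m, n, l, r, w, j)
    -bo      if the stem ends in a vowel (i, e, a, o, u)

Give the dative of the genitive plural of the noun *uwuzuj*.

*uwuzuj*: final consonant = /j/, non-nasal → -udu → *uwuzujudu*.
The plural form *uwuzujudu*: last vowel = /u/, a rounded vowel → -zo → *uwuzujuduzo*.
The genitive form *uwuzujuduzo* — final sound /o/ (a vowel) → -bo → *uwuzujuduzobo*.

uwuzujuduzobo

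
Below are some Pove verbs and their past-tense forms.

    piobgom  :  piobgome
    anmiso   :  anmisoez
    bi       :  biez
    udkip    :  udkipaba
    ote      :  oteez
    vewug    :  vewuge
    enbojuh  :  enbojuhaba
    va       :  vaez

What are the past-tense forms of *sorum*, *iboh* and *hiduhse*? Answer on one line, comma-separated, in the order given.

The suffix is conditioned by the final sound: -aba when the stem ends in a voiceless consonant (*udkip*, *enbojuh*); -e when the stem ends in a voiced consonant (*piobgom*, *vewug*); -ez when the stem ends in a vowel (*anmiso*, *bi*, *ote*, *va*).
The final sound of *sorum* is /m/, which is a voiced consonant, so the suffix is -e, giving *sorume*.
The final sound of *iboh* is /h/, which is a voiceless consonant, so the suffix is -aba, giving *ibohaba*.
*hiduhse*: final sound = /e/, a vowel → -ez → *hiduhseez*.

sorume, ibohaba, hiduhseez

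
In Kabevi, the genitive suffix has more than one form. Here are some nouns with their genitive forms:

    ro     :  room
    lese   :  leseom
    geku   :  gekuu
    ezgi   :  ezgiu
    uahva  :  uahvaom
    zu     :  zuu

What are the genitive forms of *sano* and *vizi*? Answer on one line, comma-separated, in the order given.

Looking at the last vowel of each stem: -u when the last vowel of the stem is a high vowel (*geku*, *ezgi*, *zu*); -om when the last vowel of the stem is a non-high vowel (*ro*, *lese*, *uahva*).
*sano*: last vowel = /o/, a non-high vowel → -om → *sanoom*.
*vizi*: last vowel = /i/, a high vowel → -u → *viziu*.

sanoom, viziu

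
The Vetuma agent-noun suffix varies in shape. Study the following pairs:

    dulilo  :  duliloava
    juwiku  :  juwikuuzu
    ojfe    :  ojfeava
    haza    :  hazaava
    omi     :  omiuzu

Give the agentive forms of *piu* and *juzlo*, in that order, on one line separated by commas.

piuuzu, juzloava

The alternation tracks the last vowel of the stem — -uzu when the last vowel of the stem is a high vowel (*juwiku*, *omi*); -ava when the last vowel of the stem is a non-high vowel (*dulilo*, *ojfe*, *haza*).
*piu*: last vowel = /u/, a high vowel → -uzu → *piuuzu*.
*juzlo*: last vowel = /o/, a non-high vowel → -ava → *juzloava*.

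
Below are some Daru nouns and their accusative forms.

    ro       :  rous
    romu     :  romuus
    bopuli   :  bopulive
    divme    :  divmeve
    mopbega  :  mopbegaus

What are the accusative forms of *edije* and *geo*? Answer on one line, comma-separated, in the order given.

edijeve, geous

The suffix is conditioned by the last vowel: -ve when the last vowel of the stem is a front vowel (*bopuli*, *divme*); -us when the last vowel of the stem is a back vowel (*ro*, *romu*, *mopbega*).
The last vowel of *edije* is /e/, which is a front vowel, so the suffix is -ve, giving *edijeve*.
The last vowel of *geo* is /o/, which is a back vowel, so the suffix is -us, giving *geous*.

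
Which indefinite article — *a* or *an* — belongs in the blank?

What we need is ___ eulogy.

The indefinite article is chosen by the initial *sound* of the following word, not its spelling.
*eulogy* begins with the sound /juː/ (eu pronounced /juː/) — a consonant sound.
So the article is *a*: What we need is a eulogy.

a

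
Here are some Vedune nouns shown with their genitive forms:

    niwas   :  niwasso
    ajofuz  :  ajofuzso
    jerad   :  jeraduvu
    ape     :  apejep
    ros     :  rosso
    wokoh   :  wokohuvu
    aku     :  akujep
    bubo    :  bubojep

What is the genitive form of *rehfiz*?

rehfizso

The pattern is sibilance of the final sound: -so when the stem ends in a sibilant (*niwas*, *ajofuz*, *ros*); -uvu when the stem ends in a non-sibilant consonant (*jerad*, *wokoh*); -jep when the stem ends in a vowel (*ape*, *aku*, *bubo*).
Since the final sound of *rehfiz* is /z/ (a sibilant), it takes -so, giving *rehfizso*.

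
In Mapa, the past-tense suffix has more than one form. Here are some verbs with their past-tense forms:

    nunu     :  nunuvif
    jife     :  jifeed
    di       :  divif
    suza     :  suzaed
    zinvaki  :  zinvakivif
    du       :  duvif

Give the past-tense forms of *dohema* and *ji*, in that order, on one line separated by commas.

dohemaed, jivif

The suffix is conditioned by the last vowel: -vif when the last vowel of the stem is a high vowel (*nunu*, *di*, *zinvaki*, *du*); -ed when the last vowel of the stem is a non-high vowel (*jife*, *suza*).
The last vowel of *dohema* is /a/, which is a non-high vowel, so the suffix is -ed, giving *dohemaed*.
Since the last vowel of *ji* is /i/ (a high vowel), it takes -vif, giving *jivif*.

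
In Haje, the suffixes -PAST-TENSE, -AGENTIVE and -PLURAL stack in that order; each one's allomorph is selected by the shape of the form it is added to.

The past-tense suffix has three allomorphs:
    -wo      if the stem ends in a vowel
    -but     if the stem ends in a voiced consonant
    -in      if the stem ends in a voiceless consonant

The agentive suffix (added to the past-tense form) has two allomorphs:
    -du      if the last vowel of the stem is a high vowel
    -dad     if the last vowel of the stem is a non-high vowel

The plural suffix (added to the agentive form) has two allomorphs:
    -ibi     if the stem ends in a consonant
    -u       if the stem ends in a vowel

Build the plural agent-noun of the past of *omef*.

The final sound of *omef* is /f/, which is a voiceless consonant, so the past-tense suffix is -in, giving *omefin*.
The past-tense form *omefin* — last vowel /i/ (a high vowel) → -du → *omefindu*.
The final sound of the agentive form *omefindu* is /u/, which is a vowel, so the plural suffix is -u, giving *omefinduu*.

omefinduu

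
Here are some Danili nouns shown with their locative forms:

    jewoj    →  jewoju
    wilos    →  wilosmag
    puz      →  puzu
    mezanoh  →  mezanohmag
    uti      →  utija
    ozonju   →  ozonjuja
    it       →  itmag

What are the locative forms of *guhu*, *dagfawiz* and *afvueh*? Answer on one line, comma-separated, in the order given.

Looking at the final sound of each stem: -mag when the stem ends in a voiceless consonant (*wilos*, *mezanoh*, *it*); -u when the stem ends in a voiced consonant (*jewoj*, *puz*); -ja when the stem ends in a vowel (*uti*, *ozonju*).
*guhu*: final sound = /u/, a vowel → -ja → *guhuja*.
Since the final sound of *dagfawiz* is /z/ (a voiced consonant), it takes -u, giving *dagfawizu*.
The final sound of *afvueh* is /h/, which is a voiceless consonant, so the suffix is -mag, giving *afvuehmag*.

guhuja, dagfawizu, afvuehmag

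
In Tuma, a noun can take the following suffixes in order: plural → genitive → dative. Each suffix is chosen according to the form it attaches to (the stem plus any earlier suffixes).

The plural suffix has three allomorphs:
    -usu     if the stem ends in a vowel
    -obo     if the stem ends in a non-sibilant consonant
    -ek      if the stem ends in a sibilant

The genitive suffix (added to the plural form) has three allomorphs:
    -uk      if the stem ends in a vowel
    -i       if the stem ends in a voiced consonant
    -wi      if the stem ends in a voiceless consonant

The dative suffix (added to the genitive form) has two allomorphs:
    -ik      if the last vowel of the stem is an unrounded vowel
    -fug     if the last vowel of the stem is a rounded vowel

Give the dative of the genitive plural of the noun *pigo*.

*pigo*: final sound = /o/, a vowel → -usu → *pigousu*.
The plural form *pigousu*: final sound = /u/, a vowel → -uk → *pigousuuk*.
The genitive form *pigousuuk* — last vowel /u/ (a rounded vowel) → -fug → *pigousuukfug*.

pigousuukfug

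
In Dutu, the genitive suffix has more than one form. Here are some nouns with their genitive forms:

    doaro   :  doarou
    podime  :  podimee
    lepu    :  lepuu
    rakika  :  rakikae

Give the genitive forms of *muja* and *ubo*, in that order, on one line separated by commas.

Looking at the last vowel of each stem: -u when the last vowel of the stem is a rounded vowel (*doaro*, *lepu*); -e when the last vowel of the stem is an unrounded vowel (*podime*, *rakika*).
The last vowel of *muja* is /a/, which is an unrounded vowel, so the suffix is -e, giving *mujae*.
*ubo* — last vowel /o/ (a rounded vowel) → -u → *ubou*.

mujae, ubou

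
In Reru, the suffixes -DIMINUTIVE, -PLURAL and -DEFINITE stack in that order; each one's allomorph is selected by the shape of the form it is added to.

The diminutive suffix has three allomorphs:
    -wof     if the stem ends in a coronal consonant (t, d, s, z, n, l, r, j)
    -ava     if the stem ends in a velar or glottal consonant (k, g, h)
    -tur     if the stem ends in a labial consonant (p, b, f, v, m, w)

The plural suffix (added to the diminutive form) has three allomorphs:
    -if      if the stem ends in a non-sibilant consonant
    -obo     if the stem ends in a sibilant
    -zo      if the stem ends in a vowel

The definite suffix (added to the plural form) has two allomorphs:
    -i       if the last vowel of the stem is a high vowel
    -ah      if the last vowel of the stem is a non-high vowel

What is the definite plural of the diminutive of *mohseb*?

mohsebturifi

*mohseb* — final consonant /b/ (labial) → -tur → *mohsebtur*.
The final sound of the diminutive form *mohsebtur* is /r/, which is a non-sibilant consonant, so the plural suffix is -if, giving *mohsebturif*.
The plural form *mohsebturif*: last vowel = /i/, a high vowel → -i → *mohsebturifi*.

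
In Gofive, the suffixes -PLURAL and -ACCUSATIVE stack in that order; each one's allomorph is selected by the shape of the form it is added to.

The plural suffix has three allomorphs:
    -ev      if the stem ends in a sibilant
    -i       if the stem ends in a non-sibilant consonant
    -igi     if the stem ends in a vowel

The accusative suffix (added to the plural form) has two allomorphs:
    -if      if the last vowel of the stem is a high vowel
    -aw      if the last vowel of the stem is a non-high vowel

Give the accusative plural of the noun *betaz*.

betazevaw

*betaz* — final sound /z/ (a sibilant) → -ev → *betazev*.
The plural form *betazev*: last vowel = /e/, a non-high vowel → -aw → *betazevaw*.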